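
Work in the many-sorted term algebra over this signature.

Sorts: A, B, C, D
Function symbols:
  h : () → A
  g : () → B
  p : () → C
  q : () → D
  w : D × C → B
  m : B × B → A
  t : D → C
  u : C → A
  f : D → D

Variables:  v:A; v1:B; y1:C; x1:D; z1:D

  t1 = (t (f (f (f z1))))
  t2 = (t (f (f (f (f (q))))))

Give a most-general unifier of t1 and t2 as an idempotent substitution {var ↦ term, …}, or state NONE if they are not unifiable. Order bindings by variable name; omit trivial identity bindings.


{z1 ↦ (f (q))}


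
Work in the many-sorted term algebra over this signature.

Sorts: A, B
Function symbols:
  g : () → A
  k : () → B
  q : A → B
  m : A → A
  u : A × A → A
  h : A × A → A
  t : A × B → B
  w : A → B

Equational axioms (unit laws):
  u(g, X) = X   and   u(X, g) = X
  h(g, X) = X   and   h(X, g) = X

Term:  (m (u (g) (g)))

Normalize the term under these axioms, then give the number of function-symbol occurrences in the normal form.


size = 2

1. (m (u (g) (g)))  →  (m (g))
normal form: (m (g))


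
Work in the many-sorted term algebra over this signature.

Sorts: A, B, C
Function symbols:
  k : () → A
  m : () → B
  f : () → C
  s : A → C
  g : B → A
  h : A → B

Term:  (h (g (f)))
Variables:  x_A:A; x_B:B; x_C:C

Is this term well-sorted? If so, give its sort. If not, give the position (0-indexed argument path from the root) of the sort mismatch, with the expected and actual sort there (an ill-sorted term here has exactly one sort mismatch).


    (f) : C
  (g (f)) : ✗ arg 0 at [0, 0] has sort C, expected B

ill-sorted at position [0, 0]: expected B, got C


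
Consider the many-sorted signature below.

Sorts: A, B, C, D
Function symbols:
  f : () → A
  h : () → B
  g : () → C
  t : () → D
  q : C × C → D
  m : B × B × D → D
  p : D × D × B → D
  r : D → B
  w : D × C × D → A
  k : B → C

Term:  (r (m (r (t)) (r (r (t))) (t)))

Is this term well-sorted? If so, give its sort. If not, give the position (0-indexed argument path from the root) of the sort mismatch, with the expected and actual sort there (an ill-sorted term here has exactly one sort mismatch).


      (t) : D
    (r (t)) : B
        (t) : D
      (r (t)) : B
    (r (r (t))) : ✗ arg 0 at [0, 1, 0] has sort B, expected D
    (t) : D

ill-sorted at position [0, 1, 0]: expected D, got B


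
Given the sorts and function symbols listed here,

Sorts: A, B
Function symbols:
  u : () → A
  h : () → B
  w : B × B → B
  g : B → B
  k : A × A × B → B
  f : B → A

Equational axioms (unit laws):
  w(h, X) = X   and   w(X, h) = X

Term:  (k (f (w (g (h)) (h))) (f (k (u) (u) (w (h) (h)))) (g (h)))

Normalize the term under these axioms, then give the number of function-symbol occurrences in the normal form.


size = 11

1. (k (f (w (g (h)) (h))) (f (k (u) (u) (w (h) (h)))) (g (h)))  →  (k (f (g (h))) (f (k (u) (u) (w (h) (h)))) (g (h)))
2. (k (f (g (h))) (f (k (u) (u) (w (h) (h)))) (g (h)))  →  (k (f (g (h))) (f (k (u) (u) (h))) (g (h)))
normal form: (k (f (g (h))) (f (k (u) (u) (h))) (g (h)))


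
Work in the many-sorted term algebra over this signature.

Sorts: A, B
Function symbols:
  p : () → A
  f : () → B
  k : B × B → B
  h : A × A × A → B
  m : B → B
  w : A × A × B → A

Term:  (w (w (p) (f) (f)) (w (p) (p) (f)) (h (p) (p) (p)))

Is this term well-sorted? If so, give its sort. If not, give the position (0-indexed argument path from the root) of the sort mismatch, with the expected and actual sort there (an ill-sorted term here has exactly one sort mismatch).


    (p) : A
    (f) : B
    (f) : B
  (w (p) (f) (f)) : ✗ arg 1 at [0, 1] has sort B, expected A
    (p) : A
    (p) : A
    (f) : B
  (w (p) (p) (f)) : A
    (p) : A
    (p) : A
    (p) : A
  (h (p) (p) (p)) : B

ill-sorted at position [0, 1]: expected A, got B


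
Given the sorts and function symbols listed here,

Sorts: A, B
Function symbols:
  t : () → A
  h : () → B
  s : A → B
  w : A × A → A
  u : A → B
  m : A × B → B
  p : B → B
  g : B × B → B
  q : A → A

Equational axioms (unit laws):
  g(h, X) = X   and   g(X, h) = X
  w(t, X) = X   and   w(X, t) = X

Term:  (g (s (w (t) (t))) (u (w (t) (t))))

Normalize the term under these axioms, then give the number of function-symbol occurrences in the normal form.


1. (g (s (w (t) (t))) (u (w (t) (t))))  →  (g (s (t)) (u (w (t) (t))))
2. (g (s (t)) (u (w (t) (t))))  →  (g (s (t)) (u (t)))
normal form: (g (s (t)) (u (t)))

size = 5


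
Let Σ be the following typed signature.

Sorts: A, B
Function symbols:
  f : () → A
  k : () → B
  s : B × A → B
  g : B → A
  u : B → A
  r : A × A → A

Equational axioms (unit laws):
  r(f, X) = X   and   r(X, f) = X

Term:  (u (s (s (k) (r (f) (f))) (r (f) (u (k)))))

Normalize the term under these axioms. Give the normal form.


1. (u (s (s (k) (r (f) (f))) (r (f) (u (k)))))  →  (u (s (s (k) (f)) (r (f) (u (k)))))
2. (u (s (s (k) (f)) (r (f) (u (k)))))  →  (u (s (s (k) (f)) (u (k))))

normal form = (u (s (s (k) (f)) (u (k))))


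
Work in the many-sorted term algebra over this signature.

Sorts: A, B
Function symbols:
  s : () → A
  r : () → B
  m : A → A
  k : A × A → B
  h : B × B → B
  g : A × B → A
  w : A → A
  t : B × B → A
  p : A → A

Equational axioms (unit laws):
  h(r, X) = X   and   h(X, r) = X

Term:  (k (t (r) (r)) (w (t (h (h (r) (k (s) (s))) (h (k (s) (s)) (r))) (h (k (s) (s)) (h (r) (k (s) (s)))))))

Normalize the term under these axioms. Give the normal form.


1. (k (t (r) (r)) (w (t (h (h (r) (k (s) (s))) (h (k (s) (s)) (r))) (h (k (s) (s)) (h (r) (k (s) (s)))))))  →  (k (t (r) (r)) (w (t (h (k (s) (s)) (h (k (s) (s)) (r))) (h (k (s) (s)) (h (r) (k (s) (s)))))))
2. (k (t (r) (r)) (w (t (h (k (s) (s)) (h (k (s) (s)) (r))) (h (k (s) (s)) (h (r) (k (s) (s)))))))  →  (k (t (r) (r)) (w (t (h (k (s) (s)) (k (s) (s))) (h (k (s) (s)) (h (r) (k (s) (s)))))))
3. (k (t (r) (r)) (w (t (h (k (s) (s)) (k (s) (s))) (h (k (s) (s)) (h (r) (k (s) (s)))))))  →  (k (t (r) (r)) (w (t (h (k (s) (s)) (k (s) (s))) (h (k (s) (s)) (k (s) (s))))))

normal form = (k (t (r) (r)) (w (t (h (k (s) (s)) (k (s) (s))) (h (k (s) (s)) (k (s) (s))))))


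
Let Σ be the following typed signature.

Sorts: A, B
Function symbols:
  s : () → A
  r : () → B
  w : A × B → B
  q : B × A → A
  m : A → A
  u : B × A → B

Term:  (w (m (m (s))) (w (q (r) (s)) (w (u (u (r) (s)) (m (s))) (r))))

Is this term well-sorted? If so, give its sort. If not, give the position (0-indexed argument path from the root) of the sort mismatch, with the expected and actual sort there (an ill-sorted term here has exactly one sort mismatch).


      (s) : A
    (m (s)) : A
  (m (m (s))) : A
      (r) : B
      (s) : A
    (q (r) (s)) : A
          (r) : B
          (s) : A
        (u (r) (s)) : B
          (s) : A
        (m (s)) : A
      (u (u (r) (s)) (m (s))) : B
      (r) : B
    (w (u (u (r) (s)) (m (s))) (r)) : ✗ arg 0 at [1, 1, 0] has sort B, expected A

ill-sorted at position [1, 1, 0]: expected A, got B


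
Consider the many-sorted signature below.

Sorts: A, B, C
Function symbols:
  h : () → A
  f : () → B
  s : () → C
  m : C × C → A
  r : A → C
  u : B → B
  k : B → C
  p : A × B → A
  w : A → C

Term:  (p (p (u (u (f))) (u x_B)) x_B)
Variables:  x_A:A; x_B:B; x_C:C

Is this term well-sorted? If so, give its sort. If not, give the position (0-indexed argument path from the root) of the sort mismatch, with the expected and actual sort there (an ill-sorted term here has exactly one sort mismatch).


        (f) : B
      (u (f)) : B
    (u (u (f))) : B
      x_B : B
    (u x_B) : B
  (p (u (u (f))) (u x_B)) : ✗ arg 0 at [0, 0] has sort B, expected A
  x_B : B

ill-sorted at position [0, 0]: expected A, got B


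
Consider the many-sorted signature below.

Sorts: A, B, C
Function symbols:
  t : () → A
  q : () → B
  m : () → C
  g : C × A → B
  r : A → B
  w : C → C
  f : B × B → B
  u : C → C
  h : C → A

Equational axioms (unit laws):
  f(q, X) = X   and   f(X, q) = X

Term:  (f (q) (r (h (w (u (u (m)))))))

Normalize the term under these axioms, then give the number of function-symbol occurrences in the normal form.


size = 6

1. (f (q) (r (h (w (u (u (m)))))))  →  (r (h (w (u (u (m))))))
normal form: (r (h (w (u (u (m))))))


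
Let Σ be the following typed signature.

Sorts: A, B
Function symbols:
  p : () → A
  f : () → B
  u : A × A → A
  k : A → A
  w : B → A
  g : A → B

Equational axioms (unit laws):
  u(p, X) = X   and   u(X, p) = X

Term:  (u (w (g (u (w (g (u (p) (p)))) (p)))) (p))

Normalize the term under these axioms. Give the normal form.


normal form = (w (g (w (g (p)))))

1. (u (w (g (u (w (g (u (p) (p)))) (p)))) (p))  →  (w (g (u (w (g (u (p) (p)))) (p))))
2. (w (g (u (w (g (u (p) (p)))) (p))))  →  (w (g (w (g (u (p) (p))))))
3. (w (g (w (g (u (p) (p))))))  →  (w (g (w (g (p)))))


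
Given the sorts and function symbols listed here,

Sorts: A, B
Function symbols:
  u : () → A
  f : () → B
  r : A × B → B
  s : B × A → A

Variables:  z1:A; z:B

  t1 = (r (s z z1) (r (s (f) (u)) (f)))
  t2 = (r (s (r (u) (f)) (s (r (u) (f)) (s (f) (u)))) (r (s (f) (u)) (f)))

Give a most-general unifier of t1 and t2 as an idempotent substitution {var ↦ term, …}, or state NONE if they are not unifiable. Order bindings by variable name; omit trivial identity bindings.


{z ↦ (r (u) (f)), z1 ↦ (s (r (u) (f)) (s (f) (u)))}


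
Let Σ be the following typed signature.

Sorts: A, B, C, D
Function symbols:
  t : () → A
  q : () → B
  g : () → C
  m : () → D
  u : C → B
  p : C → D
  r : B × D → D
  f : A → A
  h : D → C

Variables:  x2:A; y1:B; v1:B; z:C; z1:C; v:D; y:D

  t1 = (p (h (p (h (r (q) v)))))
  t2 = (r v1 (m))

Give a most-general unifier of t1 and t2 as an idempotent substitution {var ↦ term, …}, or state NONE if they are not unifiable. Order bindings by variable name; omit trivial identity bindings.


head clash or occurs-check failure — not unifiable

NONE (not unifiable)


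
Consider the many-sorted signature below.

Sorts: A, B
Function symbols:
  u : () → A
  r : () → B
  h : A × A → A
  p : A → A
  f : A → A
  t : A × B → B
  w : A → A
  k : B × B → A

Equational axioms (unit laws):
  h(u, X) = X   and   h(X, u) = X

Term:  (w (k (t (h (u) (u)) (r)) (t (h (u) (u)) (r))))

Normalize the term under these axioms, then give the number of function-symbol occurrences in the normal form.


size = 8

1. (w (k (t (h (u) (u)) (r)) (t (h (u) (u)) (r))))  →  (w (k (t (u) (r)) (t (h (u) (u)) (r))))
2. (w (k (t (u) (r)) (t (h (u) (u)) (r))))  →  (w (k (t (u) (r)) (t (u) (r))))
normal form: (w (k (t (u) (r)) (t (u) (r))))


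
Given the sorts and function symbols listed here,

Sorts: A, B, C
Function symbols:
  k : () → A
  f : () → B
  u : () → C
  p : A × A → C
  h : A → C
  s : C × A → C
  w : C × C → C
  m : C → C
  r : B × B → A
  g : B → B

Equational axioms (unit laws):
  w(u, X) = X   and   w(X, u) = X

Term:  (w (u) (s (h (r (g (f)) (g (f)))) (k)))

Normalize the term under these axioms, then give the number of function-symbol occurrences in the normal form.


size = 8

1. (w (u) (s (h (r (g (f)) (g (f)))) (k)))  →  (s (h (r (g (f)) (g (f)))) (k))
normal form: (s (h (r (g (f)) (g (f)))) (k))


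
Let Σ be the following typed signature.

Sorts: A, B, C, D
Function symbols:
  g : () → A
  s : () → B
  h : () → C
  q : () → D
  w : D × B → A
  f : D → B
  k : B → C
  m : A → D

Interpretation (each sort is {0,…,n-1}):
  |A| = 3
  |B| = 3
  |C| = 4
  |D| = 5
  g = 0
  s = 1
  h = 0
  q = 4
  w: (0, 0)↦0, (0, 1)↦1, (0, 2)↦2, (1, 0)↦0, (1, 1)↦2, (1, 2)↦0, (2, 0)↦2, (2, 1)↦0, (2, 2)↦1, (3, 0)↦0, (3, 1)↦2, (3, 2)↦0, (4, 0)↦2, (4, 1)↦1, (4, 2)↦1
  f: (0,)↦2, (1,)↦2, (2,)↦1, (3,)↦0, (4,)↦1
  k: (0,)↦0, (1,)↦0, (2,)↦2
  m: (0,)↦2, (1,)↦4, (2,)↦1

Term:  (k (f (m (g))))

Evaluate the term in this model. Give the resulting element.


value = 0

  g = 0
  (m (g)) = m(0,) = 2
  (f (m (g))) = f(2,) = 1
  (k (f (m (g)))) = k(1,) = 0


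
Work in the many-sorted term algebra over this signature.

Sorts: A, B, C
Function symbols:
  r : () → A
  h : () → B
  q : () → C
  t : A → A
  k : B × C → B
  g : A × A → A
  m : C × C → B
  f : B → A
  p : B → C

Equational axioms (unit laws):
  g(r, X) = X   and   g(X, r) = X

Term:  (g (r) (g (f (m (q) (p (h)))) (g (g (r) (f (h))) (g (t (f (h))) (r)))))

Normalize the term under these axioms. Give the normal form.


normal form = (g (f (m (q) (p (h)))) (g (f (h)) (t (f (h)))))

1. (g (r) (g (f (m (q) (p (h)))) (g (g (r) (f (h))) (g (t (f (h))) (r)))))  →  (g (f (m (q) (p (h)))) (g (g (r) (f (h))) (g (t (f (h))) (r))))
2. (g (f (m (q) (p (h)))) (g (g (r) (f (h))) (g (t (f (h))) (r))))  →  (g (f (m (q) (p (h)))) (g (f (h)) (g (t (f (h))) (r))))
3. (g (f (m (q) (p (h)))) (g (f (h)) (g (t (f (h))) (r))))  →  (g (f (m (q) (p (h)))) (g (f (h)) (t (f (h)))))


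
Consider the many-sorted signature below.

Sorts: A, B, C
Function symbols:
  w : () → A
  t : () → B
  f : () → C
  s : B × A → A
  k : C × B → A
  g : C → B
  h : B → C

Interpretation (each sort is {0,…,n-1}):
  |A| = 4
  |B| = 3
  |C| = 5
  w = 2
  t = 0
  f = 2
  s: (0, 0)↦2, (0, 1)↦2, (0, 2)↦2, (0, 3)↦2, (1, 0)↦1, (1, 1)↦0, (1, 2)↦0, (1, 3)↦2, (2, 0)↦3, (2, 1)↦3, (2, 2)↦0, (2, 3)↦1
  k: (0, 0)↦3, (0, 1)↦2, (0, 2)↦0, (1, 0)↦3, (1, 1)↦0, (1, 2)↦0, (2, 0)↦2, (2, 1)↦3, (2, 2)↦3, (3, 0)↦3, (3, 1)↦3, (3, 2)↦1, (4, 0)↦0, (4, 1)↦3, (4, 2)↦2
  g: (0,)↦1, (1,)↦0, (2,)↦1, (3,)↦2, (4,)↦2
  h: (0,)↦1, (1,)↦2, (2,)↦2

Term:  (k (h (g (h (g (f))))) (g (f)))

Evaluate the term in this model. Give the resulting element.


  f = 2
  (g (f)) = g(2,) = 1
  (h (g (f))) = h(1,) = 2
  (g (h (g (f)))) = g(2,) = 1
  (h (g (h (g (f))))) = h(1,) = 2
  f = 2
  (g (f)) = g(2,) = 1
  (k (h (g (h (g (f))))) (g (f))) = k(2, 1) = 3

value = 3


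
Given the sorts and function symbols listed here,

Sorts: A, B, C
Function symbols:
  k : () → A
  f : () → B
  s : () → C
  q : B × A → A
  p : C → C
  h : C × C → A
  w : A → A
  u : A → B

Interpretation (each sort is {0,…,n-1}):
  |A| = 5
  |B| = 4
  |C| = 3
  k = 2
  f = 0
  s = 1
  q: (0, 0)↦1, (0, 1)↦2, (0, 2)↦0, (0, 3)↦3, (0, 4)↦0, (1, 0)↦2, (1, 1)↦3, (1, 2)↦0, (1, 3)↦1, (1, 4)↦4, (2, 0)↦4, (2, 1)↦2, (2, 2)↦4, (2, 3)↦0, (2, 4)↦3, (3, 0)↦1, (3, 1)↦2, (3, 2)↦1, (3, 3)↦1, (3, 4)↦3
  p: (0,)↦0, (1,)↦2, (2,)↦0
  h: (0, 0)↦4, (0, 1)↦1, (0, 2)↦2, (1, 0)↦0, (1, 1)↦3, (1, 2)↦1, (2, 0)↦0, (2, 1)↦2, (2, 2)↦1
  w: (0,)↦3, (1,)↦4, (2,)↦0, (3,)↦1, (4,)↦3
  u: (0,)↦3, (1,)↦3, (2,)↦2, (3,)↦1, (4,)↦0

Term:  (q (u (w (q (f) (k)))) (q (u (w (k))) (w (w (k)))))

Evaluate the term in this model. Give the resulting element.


value = 3

  f = 0
  k = 2
  (q (f) (k)) = q(0, 2) = 0
  (w (q (f) (k))) = w(0,) = 3
  (u (w (q (f) (k)))) = u(3,) = 1
  k = 2
  (w (k)) = w(2,) = 0
  (u (w (k))) = u(0,) = 3
  k = 2
  (w (k)) = w(2,) = 0
  (w (w (k))) = w(0,) = 3
  (q (u (w (k))) (w (w (k)))) = q(3, 3) = 1
  (q (u (w (q (f) (k)))) (q (u (w (k))) (w (w (k))))) = q(1, 1) = 3


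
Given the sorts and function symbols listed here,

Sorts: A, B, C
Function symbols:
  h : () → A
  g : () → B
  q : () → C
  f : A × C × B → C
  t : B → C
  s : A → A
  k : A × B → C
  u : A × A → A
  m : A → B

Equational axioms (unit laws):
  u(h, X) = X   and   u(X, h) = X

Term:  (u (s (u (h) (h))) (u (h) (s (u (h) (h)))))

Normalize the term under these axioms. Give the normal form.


normal form = (u (s (h)) (s (h)))

1. (u (s (u (h) (h))) (u (h) (s (u (h) (h)))))  →  (u (s (h)) (u (h) (s (u (h) (h)))))
2. (u (s (h)) (u (h) (s (u (h) (h)))))  →  (u (s (h)) (s (u (h) (h))))
3. (u (s (h)) (s (u (h) (h))))  →  (u (s (h)) (s (h)))


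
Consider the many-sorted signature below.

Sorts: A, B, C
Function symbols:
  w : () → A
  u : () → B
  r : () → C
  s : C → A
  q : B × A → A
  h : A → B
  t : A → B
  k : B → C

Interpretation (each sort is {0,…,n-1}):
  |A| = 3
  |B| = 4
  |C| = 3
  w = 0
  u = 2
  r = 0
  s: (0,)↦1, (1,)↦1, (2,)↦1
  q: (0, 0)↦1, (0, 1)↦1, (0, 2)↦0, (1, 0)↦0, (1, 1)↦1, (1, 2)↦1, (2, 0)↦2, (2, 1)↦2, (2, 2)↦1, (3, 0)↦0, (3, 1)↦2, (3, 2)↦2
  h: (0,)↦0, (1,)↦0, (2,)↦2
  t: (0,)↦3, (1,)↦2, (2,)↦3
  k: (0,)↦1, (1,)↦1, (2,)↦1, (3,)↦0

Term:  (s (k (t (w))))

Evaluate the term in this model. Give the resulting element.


value = 1

  w = 0
  (t (w)) = t(0,) = 3
  (k (t (w))) = k(3,) = 0
  (s (k (t (w)))) = s(0,) = 1


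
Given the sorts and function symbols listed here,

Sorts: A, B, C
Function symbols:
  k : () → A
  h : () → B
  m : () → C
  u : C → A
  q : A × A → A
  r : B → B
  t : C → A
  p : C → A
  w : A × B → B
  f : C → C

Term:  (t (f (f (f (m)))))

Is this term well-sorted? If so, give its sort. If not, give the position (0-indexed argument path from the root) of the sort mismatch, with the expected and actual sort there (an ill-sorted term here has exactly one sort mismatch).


well-sorted; sort = A

        (m) : C
      (f (m)) : C
    (f (f (m))) : C
  (f (f (f (m)))) : C
(t (f (f (f (m))))) : A


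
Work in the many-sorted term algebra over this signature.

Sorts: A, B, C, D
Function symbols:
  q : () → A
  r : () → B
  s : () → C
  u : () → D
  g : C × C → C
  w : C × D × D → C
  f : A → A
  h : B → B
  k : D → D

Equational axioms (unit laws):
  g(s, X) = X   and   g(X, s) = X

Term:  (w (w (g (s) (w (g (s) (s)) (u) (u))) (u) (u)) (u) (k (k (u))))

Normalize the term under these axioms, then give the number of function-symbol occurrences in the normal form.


size = 12

1. (w (w (g (s) (w (g (s) (s)) (u) (u))) (u) (u)) (u) (k (k (u))))  →  (w (w (w (g (s) (s)) (u) (u)) (u) (u)) (u) (k (k (u))))
2. (w (w (w (g (s) (s)) (u) (u)) (u) (u)) (u) (k (k (u))))  →  (w (w (w (s) (u) (u)) (u) (u)) (u) (k (k (u))))
normal form: (w (w (w (s) (u) (u)) (u) (u)) (u) (k (k (u))))


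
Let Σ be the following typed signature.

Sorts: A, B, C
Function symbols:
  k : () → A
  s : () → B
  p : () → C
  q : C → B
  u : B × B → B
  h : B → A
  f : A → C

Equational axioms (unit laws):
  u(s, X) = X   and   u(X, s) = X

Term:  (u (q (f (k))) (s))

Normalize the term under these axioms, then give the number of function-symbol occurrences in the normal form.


1. (u (q (f (k))) (s))  →  (q (f (k)))
normal form: (q (f (k)))

size = 3


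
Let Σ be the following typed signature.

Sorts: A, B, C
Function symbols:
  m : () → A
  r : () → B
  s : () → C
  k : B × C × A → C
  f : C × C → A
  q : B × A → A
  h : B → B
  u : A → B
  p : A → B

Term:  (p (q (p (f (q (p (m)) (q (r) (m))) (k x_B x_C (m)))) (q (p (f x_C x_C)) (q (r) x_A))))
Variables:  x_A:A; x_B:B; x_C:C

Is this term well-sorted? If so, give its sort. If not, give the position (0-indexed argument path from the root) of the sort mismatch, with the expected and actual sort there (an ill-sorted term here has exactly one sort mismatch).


ill-sorted at position [0, 0, 0, 0]: expected C, got A

            (m) : A
          (p (m)) : B
            (r) : B
            (m) : A
          (q (r) (m)) : A
        (q (p (m)) (q (r) (m))) : A
          x_B : B
          x_C : C
          (m) : A
        (k x_B x_C (m)) : C
      (f (q (p (m)) (q (r) (m))) (k x_B x_C (m))) : ✗ arg 0 at [0, 0, 0, 0] has sort A, expected C
          x_C : C
          x_C : C
        (f x_C x_C) : A
      (p (f x_C x_C)) : B
        (r) : B
        x_A : A
      (q (r) x_A) : A
    (q (p (f x_C x_C)) (q (r) x_A)) : A


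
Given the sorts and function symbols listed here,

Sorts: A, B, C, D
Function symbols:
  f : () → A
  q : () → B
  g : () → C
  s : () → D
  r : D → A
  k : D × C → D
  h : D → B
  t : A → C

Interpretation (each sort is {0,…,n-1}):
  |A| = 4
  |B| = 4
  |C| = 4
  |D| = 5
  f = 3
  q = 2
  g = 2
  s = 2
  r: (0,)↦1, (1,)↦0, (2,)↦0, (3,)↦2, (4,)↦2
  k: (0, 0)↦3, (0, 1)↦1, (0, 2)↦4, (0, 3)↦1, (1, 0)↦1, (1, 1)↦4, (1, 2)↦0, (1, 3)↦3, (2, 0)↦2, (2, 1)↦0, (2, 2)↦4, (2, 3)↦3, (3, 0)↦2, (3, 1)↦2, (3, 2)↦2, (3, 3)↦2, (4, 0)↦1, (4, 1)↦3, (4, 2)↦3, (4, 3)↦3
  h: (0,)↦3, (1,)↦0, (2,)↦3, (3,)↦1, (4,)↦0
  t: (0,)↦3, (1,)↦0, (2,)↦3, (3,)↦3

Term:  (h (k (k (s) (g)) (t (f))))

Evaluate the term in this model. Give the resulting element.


  s = 2
  g = 2
  (k (s) (g)) = k(2, 2) = 4
  f = 3
  (t (f)) = t(3,) = 3
  (k (k (s) (g)) (t (f))) = k(4, 3) = 3
  (h (k (k (s) (g)) (t (f)))) = h(3,) = 1

value = 1


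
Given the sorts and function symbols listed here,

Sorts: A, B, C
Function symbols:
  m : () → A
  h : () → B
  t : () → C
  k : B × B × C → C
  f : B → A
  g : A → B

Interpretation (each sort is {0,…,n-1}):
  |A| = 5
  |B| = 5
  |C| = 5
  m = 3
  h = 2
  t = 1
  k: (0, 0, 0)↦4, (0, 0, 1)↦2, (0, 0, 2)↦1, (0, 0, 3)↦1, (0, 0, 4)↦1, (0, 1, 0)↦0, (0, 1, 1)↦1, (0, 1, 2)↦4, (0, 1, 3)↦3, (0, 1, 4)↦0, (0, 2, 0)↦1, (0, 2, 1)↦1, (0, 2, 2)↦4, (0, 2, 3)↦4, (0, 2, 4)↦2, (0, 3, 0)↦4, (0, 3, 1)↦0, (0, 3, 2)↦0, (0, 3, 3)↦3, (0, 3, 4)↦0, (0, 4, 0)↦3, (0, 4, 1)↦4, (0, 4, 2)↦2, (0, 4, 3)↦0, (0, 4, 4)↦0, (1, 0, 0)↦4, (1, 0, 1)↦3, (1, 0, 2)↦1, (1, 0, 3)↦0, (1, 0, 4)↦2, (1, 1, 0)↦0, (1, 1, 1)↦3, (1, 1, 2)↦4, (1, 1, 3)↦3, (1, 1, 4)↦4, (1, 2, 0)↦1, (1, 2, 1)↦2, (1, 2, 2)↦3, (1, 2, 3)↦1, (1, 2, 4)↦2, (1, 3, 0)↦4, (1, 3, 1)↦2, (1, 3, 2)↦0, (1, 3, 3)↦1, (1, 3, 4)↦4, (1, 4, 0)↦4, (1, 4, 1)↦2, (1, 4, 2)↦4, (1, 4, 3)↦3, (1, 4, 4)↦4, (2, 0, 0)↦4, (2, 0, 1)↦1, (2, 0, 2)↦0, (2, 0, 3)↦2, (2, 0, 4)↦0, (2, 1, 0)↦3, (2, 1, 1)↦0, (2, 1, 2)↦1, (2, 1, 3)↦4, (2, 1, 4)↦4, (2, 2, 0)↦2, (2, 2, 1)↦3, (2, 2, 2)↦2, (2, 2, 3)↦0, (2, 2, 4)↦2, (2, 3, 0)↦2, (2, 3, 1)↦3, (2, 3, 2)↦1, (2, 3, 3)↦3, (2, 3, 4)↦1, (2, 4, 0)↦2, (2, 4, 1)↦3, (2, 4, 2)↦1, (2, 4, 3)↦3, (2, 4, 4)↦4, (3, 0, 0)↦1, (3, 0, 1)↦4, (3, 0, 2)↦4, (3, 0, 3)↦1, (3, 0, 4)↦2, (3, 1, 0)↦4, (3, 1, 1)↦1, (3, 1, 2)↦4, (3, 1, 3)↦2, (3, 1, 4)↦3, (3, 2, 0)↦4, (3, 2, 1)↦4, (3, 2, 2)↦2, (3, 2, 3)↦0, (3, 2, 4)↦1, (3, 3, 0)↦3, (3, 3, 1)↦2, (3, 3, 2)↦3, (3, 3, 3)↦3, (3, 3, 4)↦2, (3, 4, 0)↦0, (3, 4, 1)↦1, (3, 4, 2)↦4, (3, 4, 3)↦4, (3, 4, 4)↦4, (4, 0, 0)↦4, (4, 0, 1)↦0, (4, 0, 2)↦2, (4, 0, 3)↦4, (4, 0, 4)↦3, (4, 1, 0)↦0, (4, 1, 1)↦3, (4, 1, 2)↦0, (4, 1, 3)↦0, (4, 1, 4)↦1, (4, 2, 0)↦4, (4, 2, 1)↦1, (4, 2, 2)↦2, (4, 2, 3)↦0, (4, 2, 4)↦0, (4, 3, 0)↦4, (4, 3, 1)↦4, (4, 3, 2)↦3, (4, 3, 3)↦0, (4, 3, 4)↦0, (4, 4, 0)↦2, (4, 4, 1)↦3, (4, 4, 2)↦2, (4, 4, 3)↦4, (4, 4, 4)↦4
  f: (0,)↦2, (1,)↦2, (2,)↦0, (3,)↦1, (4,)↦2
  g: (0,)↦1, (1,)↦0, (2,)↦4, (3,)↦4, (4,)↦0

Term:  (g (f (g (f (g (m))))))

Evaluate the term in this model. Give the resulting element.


  m = 3
  (g (m)) = g(3,) = 4
  (f (g (m))) = f(4,) = 2
  (g (f (g (m)))) = g(2,) = 4
  (f (g (f (g (m))))) = f(4,) = 2
  (g (f (g (f (g (m)))))) = g(2,) = 4

value = 4


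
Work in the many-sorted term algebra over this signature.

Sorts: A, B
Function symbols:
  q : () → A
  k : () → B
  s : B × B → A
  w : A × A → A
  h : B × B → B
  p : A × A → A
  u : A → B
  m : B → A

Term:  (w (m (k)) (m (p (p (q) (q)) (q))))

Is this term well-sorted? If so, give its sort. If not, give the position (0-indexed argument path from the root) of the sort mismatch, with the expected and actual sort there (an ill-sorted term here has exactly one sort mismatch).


    (k) : B
  (m (k)) : A
        (q) : A
        (q) : A
      (p (q) (q)) : A
      (q) : A
    (p (p (q) (q)) (q)) : A
  (m (p (p (q) (q)) (q))) : ✗ arg 0 at [1, 0] has sort A, expected B

ill-sorted at position [1, 0]: expected B, got A


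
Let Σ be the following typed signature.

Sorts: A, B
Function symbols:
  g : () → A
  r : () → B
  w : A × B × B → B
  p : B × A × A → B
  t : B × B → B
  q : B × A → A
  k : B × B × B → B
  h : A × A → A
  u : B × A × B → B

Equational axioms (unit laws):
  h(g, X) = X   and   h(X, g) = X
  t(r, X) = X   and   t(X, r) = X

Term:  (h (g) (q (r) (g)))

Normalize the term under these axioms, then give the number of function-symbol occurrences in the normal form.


size = 3

1. (h (g) (q (r) (g)))  →  (q (r) (g))
normal form: (q (r) (g))


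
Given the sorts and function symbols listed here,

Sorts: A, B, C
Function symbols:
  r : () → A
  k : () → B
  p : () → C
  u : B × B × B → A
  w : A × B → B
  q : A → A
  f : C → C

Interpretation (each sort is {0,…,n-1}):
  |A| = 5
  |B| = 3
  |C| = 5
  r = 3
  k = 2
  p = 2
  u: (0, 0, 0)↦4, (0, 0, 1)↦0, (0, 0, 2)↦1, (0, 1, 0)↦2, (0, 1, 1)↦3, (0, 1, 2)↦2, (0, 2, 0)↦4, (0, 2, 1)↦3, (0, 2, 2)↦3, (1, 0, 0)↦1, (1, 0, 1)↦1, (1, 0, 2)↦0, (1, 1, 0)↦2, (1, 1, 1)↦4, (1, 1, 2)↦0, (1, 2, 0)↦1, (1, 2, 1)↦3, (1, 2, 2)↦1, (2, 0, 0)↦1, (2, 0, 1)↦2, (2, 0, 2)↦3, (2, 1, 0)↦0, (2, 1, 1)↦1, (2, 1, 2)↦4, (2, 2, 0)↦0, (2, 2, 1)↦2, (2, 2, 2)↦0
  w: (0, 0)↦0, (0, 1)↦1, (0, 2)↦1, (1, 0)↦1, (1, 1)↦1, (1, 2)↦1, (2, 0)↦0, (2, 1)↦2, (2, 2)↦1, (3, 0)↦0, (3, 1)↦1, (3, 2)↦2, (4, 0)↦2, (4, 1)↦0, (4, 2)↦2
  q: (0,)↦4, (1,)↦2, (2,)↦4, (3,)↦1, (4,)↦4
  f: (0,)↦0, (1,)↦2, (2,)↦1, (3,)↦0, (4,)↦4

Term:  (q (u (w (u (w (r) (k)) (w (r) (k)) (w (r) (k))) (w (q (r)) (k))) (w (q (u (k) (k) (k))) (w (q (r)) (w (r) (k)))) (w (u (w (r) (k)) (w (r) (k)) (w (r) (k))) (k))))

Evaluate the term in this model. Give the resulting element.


  r = 3
  k = 2
  (w (r) (k)) = w(3, 2) = 2
  r = 3
  k = 2
  (w (r) (k)) = w(3, 2) = 2
  r = 3
  k = 2
  (w (r) (k)) = w(3, 2) = 2
  (u (w (r) (k)) (w (r) (k)) (w (r) (k))) = u(2, 2, 2) = 0
  r = 3
  (q (r)) = q(3,) = 1
  k = 2
  (w (q (r)) (k)) = w(1, 2) = 1
  (w (u (w (r) (k)) (w (r) (k)) (w (r) (k))) (w (q (r)) (k))) = w(0, 1) = 1
  k = 2
  k = 2
  k = 2
  (u (k) (k) (k)) = u(2, 2, 2) = 0
  (q (u (k) (k) (k))) = q(0,) = 4
  r = 3
  (q (r)) = q(3,) = 1
  r = 3
  k = 2
  (w (r) (k)) = w(3, 2) = 2
  (w (q (r)) (w (r) (k))) = w(1, 2) = 1
  (w (q (u (k) (k) (k))) (w (q (r)) (w (r) (k)))) = w(4, 1) = 0
  r = 3
  k = 2
  (w (r) (k)) = w(3, 2) = 2
  r = 3
  k = 2
  (w (r) (k)) = w(3, 2) = 2
  r = 3
  k = 2
  (w (r) (k)) = w(3, 2) = 2
  (u (w (r) (k)) (w (r) (k)) (w (r) (k))) = u(2, 2, 2) = 0
  k = 2
  (w (u (w (r) (k)) (w (r) (k)) (w (r) (k))) (k)) = w(0, 2) = 1
  (u (w (u (w (r) (k)) (w (r) (k)) (w (r) (k))) (w (q (r)) (k))) (w (q (u (k) (k) (k))) (w (q (r)) (w (r) (k)))) (w (u (w (r) (k)) (w (r) (k)) (w (r) (k))) (k))) = u(1, 0, 1) = 1
  (q (u (w (u (w (r) (k)) (w (r) (k)) (w (r) (k))) (w (q (r)) (k))) (w (q (u (k) (k) (k))) (w (q (r)) (w (r) (k)))) (w (u (w (r) (k)) (w (r) (k)) (w (r) (k))) (k)))) = q(1,) = 2

value = 2


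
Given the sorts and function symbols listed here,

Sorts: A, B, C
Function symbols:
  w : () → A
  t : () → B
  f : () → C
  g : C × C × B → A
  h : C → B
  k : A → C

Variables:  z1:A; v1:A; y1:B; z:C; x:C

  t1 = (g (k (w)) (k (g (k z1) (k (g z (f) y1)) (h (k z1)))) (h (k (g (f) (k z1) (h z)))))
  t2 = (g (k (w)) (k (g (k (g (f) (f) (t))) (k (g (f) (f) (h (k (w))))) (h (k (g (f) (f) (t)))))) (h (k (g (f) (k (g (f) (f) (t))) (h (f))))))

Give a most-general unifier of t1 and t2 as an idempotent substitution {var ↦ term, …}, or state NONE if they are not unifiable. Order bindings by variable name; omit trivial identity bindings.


{y1 ↦ (h (k (w))), z ↦ (f), z1 ↦ (g (f) (f) (t))}


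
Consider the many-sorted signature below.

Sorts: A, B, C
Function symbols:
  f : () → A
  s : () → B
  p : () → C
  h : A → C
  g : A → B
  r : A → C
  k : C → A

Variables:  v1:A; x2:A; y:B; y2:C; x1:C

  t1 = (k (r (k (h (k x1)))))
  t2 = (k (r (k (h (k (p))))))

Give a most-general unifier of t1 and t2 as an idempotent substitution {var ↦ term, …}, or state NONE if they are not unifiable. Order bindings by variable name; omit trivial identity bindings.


{x1 ↦ (p)}


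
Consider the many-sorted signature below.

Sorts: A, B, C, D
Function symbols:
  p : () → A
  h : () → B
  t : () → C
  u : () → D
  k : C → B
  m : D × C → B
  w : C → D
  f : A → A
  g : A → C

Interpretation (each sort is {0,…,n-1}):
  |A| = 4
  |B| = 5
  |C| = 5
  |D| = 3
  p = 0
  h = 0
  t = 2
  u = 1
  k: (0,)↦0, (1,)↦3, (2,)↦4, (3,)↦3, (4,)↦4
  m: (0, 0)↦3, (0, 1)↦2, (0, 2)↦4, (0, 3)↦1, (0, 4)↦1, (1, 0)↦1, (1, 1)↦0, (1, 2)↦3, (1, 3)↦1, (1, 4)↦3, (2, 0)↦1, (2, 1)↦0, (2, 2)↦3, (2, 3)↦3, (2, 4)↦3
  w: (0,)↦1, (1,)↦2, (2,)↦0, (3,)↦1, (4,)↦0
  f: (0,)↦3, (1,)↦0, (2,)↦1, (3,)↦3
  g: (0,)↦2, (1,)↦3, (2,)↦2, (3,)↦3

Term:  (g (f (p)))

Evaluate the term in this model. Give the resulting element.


value = 3

  p = 0
  (f (p)) = f(0,) = 3
  (g (f (p))) = g(3,) = 3


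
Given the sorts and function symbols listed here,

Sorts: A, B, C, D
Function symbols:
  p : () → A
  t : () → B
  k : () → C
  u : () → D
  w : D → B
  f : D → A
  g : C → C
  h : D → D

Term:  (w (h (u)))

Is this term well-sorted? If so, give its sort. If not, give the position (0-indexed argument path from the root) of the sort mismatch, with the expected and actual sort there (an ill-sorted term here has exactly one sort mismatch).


    (u) : D
  (h (u)) : D
(w (h (u))) : B

well-sorted; sort = B


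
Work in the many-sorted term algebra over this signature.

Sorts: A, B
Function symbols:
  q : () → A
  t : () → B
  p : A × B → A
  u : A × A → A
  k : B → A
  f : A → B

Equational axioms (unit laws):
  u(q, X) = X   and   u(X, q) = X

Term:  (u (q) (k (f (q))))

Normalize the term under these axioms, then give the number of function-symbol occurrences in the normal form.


size = 3

1. (u (q) (k (f (q))))  →  (k (f (q)))
normal form: (k (f (q)))


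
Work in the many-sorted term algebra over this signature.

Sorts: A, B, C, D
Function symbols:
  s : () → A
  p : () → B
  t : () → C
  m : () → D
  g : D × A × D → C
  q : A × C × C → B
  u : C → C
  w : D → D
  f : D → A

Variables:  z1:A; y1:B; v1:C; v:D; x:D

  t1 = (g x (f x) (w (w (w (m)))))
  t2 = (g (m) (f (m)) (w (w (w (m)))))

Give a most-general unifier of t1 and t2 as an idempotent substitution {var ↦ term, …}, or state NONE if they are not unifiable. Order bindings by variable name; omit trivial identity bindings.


{x ↦ (m)}


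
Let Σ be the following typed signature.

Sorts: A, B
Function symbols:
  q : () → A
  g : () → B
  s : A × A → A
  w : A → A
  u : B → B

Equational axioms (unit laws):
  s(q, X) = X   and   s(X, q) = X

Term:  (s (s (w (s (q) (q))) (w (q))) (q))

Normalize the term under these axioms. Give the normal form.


normal form = (s (w (q)) (w (q)))

1. (s (s (w (s (q) (q))) (w (q))) (q))  →  (s (w (s (q) (q))) (w (q)))
2. (s (w (s (q) (q))) (w (q)))  →  (s (w (q)) (w (q)))


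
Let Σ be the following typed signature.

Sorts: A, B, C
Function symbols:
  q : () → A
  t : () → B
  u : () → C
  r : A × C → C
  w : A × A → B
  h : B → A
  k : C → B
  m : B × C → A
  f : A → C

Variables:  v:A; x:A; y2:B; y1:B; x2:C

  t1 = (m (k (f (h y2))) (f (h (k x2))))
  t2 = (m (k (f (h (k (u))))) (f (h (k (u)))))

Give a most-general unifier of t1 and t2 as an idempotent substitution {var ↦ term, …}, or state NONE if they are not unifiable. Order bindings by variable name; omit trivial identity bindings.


{x2 ↦ (u), y2 ↦ (k (u))}


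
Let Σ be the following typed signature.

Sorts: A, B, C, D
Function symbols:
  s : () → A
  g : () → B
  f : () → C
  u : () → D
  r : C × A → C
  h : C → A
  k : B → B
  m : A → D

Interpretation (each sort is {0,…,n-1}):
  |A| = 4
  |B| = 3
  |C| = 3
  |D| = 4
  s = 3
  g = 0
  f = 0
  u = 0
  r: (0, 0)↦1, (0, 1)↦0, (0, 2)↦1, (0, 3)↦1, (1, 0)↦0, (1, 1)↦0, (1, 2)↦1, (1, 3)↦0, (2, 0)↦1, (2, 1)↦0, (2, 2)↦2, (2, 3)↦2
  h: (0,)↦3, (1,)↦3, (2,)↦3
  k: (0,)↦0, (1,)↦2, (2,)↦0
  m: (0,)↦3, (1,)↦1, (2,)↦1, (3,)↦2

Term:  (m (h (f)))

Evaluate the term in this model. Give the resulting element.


  f = 0
  (h (f)) = h(0,) = 3
  (m (h (f))) = m(3,) = 2

value = 2


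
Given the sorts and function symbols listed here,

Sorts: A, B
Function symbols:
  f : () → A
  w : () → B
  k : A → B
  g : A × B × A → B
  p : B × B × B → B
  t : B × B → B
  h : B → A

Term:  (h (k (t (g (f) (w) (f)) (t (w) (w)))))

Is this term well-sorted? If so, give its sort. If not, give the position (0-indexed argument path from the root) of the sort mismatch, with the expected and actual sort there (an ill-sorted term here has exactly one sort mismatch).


ill-sorted at position [0, 0]: expected A, got B

        (f) : A
        (w) : B
        (f) : A
      (g (f) (w) (f)) : B
        (w) : B
        (w) : B
      (t (w) (w)) : B
    (t (g (f) (w) (f)) (t (w) (w))) : B
  (k (t (g (f) (w) (f)) (t (w) (w)))) : ✗ arg 0 at [0, 0] has sort B, expected A


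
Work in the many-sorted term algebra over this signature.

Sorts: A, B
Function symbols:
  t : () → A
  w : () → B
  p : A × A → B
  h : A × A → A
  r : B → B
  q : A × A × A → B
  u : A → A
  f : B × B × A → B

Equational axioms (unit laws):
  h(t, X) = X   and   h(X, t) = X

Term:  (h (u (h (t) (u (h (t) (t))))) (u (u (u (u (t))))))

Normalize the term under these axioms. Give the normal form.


1. (h (u (h (t) (u (h (t) (t))))) (u (u (u (u (t))))))  →  (h (u (u (h (t) (t)))) (u (u (u (u (t))))))
2. (h (u (u (h (t) (t)))) (u (u (u (u (t))))))  →  (h (u (u (t))) (u (u (u (u (t))))))

normal form = (h (u (u (t))) (u (u (u (u (t))))))


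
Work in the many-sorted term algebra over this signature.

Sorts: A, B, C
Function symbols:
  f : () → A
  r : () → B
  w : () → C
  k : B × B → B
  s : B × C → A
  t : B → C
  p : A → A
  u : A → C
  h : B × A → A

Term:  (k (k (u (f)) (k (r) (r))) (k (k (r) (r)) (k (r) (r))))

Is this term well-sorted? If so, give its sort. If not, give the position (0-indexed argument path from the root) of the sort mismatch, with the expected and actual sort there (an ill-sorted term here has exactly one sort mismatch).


      (f) : A
    (u (f)) : C
      (r) : B
      (r) : B
    (k (r) (r)) : B
  (k (u (f)) (k (r) (r))) : ✗ arg 0 at [0, 0] has sort C, expected B
      (r) : B
      (r) : B
    (k (r) (r)) : B
      (r) : B
      (r) : B
    (k (r) (r)) : B
  (k (k (r) (r)) (k (r) (r))) : B

ill-sorted at position [0, 0]: expected B, got C


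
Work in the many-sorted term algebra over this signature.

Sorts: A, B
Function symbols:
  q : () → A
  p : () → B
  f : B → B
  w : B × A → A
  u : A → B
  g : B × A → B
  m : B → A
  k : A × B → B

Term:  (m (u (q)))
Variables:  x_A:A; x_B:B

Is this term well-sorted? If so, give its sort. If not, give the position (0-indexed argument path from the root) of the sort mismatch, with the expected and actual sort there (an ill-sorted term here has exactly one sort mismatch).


well-sorted; sort = A

    (q) : A
  (u (q)) : B
(m (u (q))) : A


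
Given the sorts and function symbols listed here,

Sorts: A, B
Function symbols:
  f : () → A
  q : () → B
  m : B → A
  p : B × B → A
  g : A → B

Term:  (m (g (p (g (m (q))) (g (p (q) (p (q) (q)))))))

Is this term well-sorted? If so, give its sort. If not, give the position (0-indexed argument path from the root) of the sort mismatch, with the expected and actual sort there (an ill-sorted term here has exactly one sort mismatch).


          (q) : B
        (m (q)) : A
      (g (m (q))) : B
          (q) : B
            (q) : B
            (q) : B
          (p (q) (q)) : A
        (p (q) (p (q) (q))) : ✗ arg 1 at [0, 0, 1, 0, 1] has sort A, expected B

ill-sorted at position [0, 0, 1, 0, 1]: expected B, got A


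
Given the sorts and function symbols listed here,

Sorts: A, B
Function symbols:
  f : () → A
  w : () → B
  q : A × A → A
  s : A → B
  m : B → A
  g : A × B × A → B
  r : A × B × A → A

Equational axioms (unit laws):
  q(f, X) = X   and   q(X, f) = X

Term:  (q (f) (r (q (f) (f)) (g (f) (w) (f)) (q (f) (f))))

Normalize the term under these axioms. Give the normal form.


normal form = (r (f) (g (f) (w) (f)) (f))

1. (q (f) (r (q (f) (f)) (g (f) (w) (f)) (q (f) (f))))  →  (r (q (f) (f)) (g (f) (w) (f)) (q (f) (f)))
2. (r (q (f) (f)) (g (f) (w) (f)) (q (f) (f)))  →  (r (f) (g (f) (w) (f)) (q (f) (f)))
3. (r (f) (g (f) (w) (f)) (q (f) (f)))  →  (r (f) (g (f) (w) (f)) (f))


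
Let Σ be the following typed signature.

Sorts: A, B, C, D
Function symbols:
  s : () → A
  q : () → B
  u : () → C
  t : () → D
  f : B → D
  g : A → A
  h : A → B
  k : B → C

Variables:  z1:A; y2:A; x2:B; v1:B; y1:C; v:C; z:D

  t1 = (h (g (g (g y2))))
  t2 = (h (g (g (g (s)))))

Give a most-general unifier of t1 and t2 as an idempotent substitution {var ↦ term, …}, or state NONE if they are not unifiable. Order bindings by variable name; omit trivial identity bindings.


{y2 ↦ (s)}


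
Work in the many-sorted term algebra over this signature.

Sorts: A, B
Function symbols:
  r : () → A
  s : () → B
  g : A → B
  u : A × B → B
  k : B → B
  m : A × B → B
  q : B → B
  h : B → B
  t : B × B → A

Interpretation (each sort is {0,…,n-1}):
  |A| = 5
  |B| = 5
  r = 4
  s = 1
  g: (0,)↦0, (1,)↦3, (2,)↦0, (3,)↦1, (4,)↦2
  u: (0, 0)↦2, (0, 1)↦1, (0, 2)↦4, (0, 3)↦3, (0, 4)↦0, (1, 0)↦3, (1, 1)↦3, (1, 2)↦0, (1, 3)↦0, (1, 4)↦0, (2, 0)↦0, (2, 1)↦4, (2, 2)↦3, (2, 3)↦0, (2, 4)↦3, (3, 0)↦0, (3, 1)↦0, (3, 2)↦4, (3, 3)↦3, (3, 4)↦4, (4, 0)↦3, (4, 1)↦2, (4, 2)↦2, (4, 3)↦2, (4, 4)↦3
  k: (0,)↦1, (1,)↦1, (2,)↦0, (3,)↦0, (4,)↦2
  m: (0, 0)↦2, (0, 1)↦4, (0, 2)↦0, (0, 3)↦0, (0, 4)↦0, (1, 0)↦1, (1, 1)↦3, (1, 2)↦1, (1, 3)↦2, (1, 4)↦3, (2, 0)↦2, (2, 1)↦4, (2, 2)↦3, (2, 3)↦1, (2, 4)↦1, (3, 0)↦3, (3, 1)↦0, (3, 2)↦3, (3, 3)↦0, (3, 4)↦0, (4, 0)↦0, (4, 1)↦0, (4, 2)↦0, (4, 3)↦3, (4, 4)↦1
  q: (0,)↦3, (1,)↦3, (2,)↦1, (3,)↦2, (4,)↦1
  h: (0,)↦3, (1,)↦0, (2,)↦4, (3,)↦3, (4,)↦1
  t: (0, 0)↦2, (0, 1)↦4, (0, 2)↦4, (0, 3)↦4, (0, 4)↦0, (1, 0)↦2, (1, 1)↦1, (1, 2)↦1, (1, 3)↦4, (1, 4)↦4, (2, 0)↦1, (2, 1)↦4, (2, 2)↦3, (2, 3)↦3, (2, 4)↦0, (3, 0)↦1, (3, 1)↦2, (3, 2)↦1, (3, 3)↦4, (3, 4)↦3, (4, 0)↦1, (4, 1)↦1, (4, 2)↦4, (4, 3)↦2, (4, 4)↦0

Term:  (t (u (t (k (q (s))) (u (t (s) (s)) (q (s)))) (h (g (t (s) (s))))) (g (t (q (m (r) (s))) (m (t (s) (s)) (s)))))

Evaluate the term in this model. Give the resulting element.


  s = 1
  (q (s)) = q(1,) = 3
  (k (q (s))) = k(3,) = 0
  s = 1
  s = 1
  (t (s) (s)) = t(1, 1) = 1
  s = 1
  (q (s)) = q(1,) = 3
  (u (t (s) (s)) (q (s))) = u(1, 3) = 0
  (t (k (q (s))) (u (t (s) (s)) (q (s)))) = t(0, 0) = 2
  s = 1
  s = 1
  (t (s) (s)) = t(1, 1) = 1
  (g (t (s) (s))) = g(1,) = 3
  (h (g (t (s) (s)))) = h(3,) = 3
  (u (t (k (q (s))) (u (t (s) (s)) (q (s)))) (h (g (t (s) (s))))) = u(2, 3) = 0
  r = 4
  s = 1
  (m (r) (s)) = m(4, 1) = 0
  (q (m (r) (s))) = q(0,) = 3
  s = 1
  s = 1
  (t (s) (s)) = t(1, 1) = 1
  s = 1
  (m (t (s) (s)) (s)) = m(1, 1) = 3
  (t (q (m (r) (s))) (m (t (s) (s)) (s))) = t(3, 3) = 4
  (g (t (q (m (r) (s))) (m (t (s) (s)) (s)))) = g(4,) = 2
  (t (u (t (k (q (s))) (u (t (s) (s)) (q (s)))) (h (g (t (s) (s))))) (g (t (q (m (r) (s))) (m (t (s) (s)) (s))))) = t(0, 2) = 4

value = 4


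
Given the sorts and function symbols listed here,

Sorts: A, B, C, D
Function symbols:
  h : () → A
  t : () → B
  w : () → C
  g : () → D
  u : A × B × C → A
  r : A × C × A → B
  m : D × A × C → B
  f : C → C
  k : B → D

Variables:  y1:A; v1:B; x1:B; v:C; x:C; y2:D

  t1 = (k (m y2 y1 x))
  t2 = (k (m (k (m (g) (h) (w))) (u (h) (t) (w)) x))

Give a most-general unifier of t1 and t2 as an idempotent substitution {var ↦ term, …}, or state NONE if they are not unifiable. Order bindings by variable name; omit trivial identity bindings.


{y1 ↦ (u (h) (t) (w)), y2 ↦ (k (m (g) (h) (w)))}
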